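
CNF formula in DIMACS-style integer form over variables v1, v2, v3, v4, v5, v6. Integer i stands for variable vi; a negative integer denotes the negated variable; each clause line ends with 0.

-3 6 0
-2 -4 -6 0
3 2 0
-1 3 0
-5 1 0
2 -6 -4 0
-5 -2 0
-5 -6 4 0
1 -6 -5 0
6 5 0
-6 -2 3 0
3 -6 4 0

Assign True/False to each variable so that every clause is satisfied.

v1=False, v2=False, v3=True, v4=False, v5=False, v6=True

Set v1 = False and propagate.
  then v5 is forced to False.
  then v6 is forced to True.
Set v2 = False and propagate.
  then v3 is forced to True.
  then v4 is forced to False.
Every clause has at least one true literal under this assignment.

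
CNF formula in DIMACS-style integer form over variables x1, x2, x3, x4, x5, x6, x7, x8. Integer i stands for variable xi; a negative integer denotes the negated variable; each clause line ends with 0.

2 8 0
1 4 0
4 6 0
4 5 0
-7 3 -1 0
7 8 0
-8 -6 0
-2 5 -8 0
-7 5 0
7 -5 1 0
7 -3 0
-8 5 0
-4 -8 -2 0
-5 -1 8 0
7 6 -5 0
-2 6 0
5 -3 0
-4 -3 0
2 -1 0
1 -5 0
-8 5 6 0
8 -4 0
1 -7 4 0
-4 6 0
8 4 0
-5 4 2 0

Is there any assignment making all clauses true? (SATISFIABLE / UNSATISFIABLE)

UNSATISFIABLE

x5 = True:
  propagation gives x1=True, x8=True, x6=False, x4=True; an empty clause results — contradiction.
x5 = False:
  propagation gives x4=True, x7=False, x8=True; an empty clause results — contradiction.
Every branch closes, so no satisfying assignment exists.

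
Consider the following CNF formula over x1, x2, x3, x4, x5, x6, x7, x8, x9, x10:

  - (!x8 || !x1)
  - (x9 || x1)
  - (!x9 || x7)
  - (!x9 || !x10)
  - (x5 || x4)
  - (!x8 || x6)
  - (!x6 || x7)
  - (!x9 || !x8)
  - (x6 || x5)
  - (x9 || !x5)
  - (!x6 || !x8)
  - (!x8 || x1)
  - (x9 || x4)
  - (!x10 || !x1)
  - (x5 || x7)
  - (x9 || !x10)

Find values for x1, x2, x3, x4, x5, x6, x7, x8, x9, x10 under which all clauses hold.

x1 = T, x2 = T, x3 = F, x4 = F, x5 = T, x6 = F, x7 = T, x8 = F, x9 = T, x10 = F

Check each clause:
  1. (!x1 || !x8) — !x8 is true.
  2. (x1 || x9) — x1 is true.
  3. (!x9 || x7) — x7 is true.
  4. (!x10 || !x9) — !x10 is true.
  5. (x4 || x5) — x5 is true.
  6. (!x8 || x6) — !x8 is true.
  7. (!x6 || x7) — !x6 is true.
  8. (!x8 || !x9) — !x8 is true.
  9. (x6 || x5) — x5 is true.
  10. (!x5 || x9) — x9 is true.
  11. (!x6 || !x8) — !x8 is true.
  12. (x1 || !x8) — !x8 is true.
  13. (x4 || x9) — x9 is true.
  14. (!x10 || !x1) — !x10 is true.
  15. (x7 || x5) — x5 is true.
  16. (!x10 || x9) — x9 is true.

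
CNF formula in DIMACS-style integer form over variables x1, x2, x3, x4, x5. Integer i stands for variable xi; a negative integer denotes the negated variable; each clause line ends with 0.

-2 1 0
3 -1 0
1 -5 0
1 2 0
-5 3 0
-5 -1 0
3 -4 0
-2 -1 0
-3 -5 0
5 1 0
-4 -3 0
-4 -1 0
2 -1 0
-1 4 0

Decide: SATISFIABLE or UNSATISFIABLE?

UNSATISFIABLE

x1 = True:
  propagation gives x3=True, x5=False, x2=False; an empty clause results — contradiction.
x1 = False:
  propagation gives x2=False; an empty clause results — contradiction.
Every branch closes, so no satisfying assignment exists.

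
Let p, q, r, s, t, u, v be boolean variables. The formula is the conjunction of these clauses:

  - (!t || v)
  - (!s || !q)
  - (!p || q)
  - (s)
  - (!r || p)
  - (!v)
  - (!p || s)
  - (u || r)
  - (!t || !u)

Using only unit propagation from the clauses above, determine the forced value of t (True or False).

False

(s) is a unit clause: s = True.
In (!s || !q), !s is now false; !q must hold, so q = False.
In (!p || q), q is now false; !p must hold, so p = False.
In (p || !r), p is now false; !r must hold, so r = False.
(!v) stands alone — v = False.
From (!t || v) and v = False: t = False.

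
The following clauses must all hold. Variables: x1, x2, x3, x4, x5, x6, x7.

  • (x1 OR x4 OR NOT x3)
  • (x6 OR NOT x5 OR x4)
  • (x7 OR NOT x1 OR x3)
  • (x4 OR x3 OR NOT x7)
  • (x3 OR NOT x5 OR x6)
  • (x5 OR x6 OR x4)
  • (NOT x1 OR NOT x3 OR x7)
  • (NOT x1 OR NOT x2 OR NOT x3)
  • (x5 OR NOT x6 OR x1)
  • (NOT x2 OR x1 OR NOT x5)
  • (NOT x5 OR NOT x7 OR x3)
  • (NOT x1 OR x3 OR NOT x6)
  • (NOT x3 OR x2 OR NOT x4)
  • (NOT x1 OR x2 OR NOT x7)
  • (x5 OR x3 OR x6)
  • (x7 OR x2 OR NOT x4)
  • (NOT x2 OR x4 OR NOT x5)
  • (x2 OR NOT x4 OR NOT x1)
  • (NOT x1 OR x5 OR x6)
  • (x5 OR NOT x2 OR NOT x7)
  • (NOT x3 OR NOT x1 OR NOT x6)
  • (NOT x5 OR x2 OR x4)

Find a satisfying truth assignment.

x1=F, x2=T, x3=T, x4=T, x5=F, x6=F, x7=F

Check each clause:
  1. (x1 OR x4 OR NOT x3) — x4 is true.
  2. (x4 OR NOT x5 OR x6) — NOT x5 is true.
  3. (x3 OR x7 OR NOT x1) — x3 is true.
  4. (x3 OR x4 OR NOT x7) — NOT x7 is true.
  5. (x3 OR x6 OR NOT x5) — x3 is true.
  6. (x4 OR x5 OR x6) — x4 is true.
  7. (NOT x3 OR NOT x1 OR x7) — NOT x1 is true.
  8. (NOT x3 OR NOT x1 OR NOT x2) — NOT x1 is true.
  9. (NOT x6 OR x1 OR x5) — NOT x6 is true.
  10. (NOT x2 OR x1 OR NOT x5) — NOT x5 is true.
  11. (NOT x5 OR NOT x7 OR x3) — x3 is true.
  12. (x3 OR NOT x6 OR NOT x1) — NOT x6 is true.
  13. (NOT x3 OR x2 OR NOT x4) — x2 is true.
  14. (NOT x1 OR x2 OR NOT x7) — NOT x7 is true.
  15. (x6 OR x3 OR x5) — x3 is true.
  16. (NOT x4 OR x7 OR x2) — x2 is true.
  17. (x4 OR NOT x5 OR NOT x2) — NOT x5 is true.
  18. (NOT x4 OR NOT x1 OR x2) — x2 is true.
  19. (NOT x1 OR x6 OR x5) — NOT x1 is true.
  20. (NOT x7 OR x5 OR NOT x2) — NOT x7 is true.
  21. (NOT x1 OR NOT x6 OR NOT x3) — NOT x6 is true.
  22. (x4 OR x2 OR NOT x5) — x2 is true.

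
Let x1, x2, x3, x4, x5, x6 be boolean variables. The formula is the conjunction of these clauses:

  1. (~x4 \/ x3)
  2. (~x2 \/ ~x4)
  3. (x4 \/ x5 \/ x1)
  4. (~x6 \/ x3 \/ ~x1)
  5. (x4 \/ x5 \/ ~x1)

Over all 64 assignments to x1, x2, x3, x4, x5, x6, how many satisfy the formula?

22

Case analysis on x4 and x1:
  x4=1, x1=1: remaining (x2,x3,x5,x6) ∈ {(0,1,0,0); (0,1,0,1); (0,1,1,0); (0,1,1,1)} — 4.
  x4=1, x1=0: remaining (x2,x3,x5,x6) ∈ {(0,1,0,0); (0,1,0,1); (0,1,1,0); (0,1,1,1)} — 4.
  x4=0, x1=1: x2 free; 3 ways for (x3,x5,x6) × 2^1 = 6.
  x4=0, x1=0: forces x5=1; x2, x3, x6 free → 2^3 = 8.
Total: 4 + 4 + 6 + 8 = 22.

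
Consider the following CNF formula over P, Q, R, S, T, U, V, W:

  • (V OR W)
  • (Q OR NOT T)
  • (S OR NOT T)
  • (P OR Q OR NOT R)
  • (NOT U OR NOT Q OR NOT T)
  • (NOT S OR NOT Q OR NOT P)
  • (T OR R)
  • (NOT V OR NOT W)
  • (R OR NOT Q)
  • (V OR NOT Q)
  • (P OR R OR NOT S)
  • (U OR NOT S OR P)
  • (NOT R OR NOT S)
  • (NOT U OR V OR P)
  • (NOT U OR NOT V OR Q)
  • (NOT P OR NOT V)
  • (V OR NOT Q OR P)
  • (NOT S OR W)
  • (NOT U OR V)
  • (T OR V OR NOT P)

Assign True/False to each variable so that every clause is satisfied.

Branch on P: take P = False.
Set Q = True and propagate.
  then R is forced to True.
  then V is forced to True.
  then W is forced to False.
  then S is forced to False.
  then T is forced to False.
U is now unconstrained; take U = True.
Every clause has at least one true literal under this assignment.

P = F, Q = T, R = T, S = F, T = F, U = T, V = T, W = F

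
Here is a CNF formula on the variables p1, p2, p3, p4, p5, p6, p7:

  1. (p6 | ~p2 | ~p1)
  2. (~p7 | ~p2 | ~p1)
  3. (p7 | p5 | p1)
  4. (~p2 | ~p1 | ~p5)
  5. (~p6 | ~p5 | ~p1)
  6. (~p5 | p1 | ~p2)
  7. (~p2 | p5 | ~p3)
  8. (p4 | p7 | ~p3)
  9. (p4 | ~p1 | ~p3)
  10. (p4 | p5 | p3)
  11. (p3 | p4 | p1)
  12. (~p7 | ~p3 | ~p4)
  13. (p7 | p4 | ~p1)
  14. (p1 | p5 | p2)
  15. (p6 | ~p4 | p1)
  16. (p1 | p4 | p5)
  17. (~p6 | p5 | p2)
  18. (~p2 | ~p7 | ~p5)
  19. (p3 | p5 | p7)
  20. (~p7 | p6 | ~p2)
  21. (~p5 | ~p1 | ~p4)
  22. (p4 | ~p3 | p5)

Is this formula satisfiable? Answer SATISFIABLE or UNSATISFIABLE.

Branch on p1: take p1 = True.
For the remaining variables, p2 = False, p3 = False, p4 = False, p5 = True, p6 = False, p7 = True works.
So p1=T, p2=F, p3=F, p4=F, p5=T, p6=F, p7=T is a satisfying assignment.

SATISFIABLE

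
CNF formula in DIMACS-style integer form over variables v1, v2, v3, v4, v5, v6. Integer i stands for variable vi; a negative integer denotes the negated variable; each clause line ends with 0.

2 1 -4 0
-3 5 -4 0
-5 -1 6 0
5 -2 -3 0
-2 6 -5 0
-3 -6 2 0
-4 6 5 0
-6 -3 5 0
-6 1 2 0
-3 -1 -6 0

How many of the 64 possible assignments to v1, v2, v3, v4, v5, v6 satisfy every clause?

Case analysis on v6 and v5:
  v6=1, v5=1: v4 free; 4 ways for (v1,v2,v3) × 2^1 = 8.
  v6=1, v5=0: v4 free; 3 ways for (v1,v2,v3) × 2^1 = 6.
  v6=0, v5=1: remaining (v1,v2,v3,v4) ∈ {(0,0,0,0); (0,0,1,0)} — 2.
  v6=0, v5=0: v1 free; 3 ways for (v2,v3,v4) × 2^1 = 6.
Total: 8 + 6 + 2 + 6 = 22.

22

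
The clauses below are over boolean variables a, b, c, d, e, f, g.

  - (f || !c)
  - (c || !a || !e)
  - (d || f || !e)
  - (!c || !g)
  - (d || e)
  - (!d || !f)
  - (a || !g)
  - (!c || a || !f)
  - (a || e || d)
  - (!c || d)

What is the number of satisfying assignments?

Split on c, then d.
  c=1, d=1: a clause becomes empty — 0.
  c=1, d=0: a clause becomes empty — 0.
  c=0, d=1: b free; 4 ways for (a,e,f,g) × 2^1 = 8.
  c=0, d=0: remaining (a,b,e,f,g) ∈ {(0,0,1,1,0); (0,1,1,1,0)} — 2.
Total: 0 + 0 + 8 + 2 = 10.

10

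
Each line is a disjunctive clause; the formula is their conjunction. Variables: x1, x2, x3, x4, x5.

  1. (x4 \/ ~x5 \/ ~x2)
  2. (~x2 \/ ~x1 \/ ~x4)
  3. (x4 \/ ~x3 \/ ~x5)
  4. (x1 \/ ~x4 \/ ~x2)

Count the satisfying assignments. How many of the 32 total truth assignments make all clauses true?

Case analysis on x4 and x2:
  x4=T, x2=T: a clause becomes empty — 0.
  x4=T, x2=F: x1, x3, x5 free → 2^3 = 8.
  x4=F, x2=T: remaining (x1,x3,x5) ∈ {(F,F,F); (F,T,F); (T,F,F); (T,T,F)} — 4.
  x4=F, x2=F: x1 free; 3 ways for (x3,x5) × 2^1 = 6.
Total: 0 + 8 + 4 + 6 = 18.

18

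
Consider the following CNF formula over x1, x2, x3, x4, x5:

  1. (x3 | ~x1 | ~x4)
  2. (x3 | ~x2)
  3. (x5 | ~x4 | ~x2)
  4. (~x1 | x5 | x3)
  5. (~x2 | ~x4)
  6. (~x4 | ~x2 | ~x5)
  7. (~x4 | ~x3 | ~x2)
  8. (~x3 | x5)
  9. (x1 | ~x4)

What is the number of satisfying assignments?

8

Satisfying assignments:
  x1=F x2=F x3=F x4=F x5=F
  x1=F x2=F x3=F x4=F x5=T
  x1=F x2=F x3=T x4=F x5=T
  x1=F x2=T x3=T x4=F x5=T
  x1=T x2=F x3=F x4=F x5=T
  x1=T x2=F x3=T x4=F x5=T
  x1=T x2=F x3=T x4=T x5=T
  x1=T x2=T x3=T x4=F x5=T
That's 8 in total.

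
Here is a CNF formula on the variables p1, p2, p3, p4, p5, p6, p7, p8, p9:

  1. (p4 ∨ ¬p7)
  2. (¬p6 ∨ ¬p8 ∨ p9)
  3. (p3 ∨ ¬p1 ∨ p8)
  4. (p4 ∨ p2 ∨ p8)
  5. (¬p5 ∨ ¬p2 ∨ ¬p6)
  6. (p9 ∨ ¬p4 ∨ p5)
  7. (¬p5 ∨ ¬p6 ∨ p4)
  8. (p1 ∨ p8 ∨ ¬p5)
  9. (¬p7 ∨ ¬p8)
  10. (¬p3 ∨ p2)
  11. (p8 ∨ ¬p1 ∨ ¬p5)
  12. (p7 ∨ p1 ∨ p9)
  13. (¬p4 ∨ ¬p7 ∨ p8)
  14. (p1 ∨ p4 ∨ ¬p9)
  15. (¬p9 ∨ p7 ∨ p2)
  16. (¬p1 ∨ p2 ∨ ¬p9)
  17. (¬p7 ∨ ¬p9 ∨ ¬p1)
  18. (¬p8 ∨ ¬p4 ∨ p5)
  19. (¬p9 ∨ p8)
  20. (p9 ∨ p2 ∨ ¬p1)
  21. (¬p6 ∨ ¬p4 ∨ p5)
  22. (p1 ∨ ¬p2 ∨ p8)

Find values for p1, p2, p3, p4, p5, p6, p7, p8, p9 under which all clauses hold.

p1=0, p2=1, p3=0, p4=1, p5=1, p6=0, p7=0, p8=1, p9=1

Check each clause:
  1. (p4 ∨ ¬p7) — ¬p7 is true.
  2. (¬p8 ∨ ¬p6 ∨ p9) — p9 is true.
  3. (p3 ∨ ¬p1 ∨ p8) — p8 is true.
  4. (p4 ∨ p8 ∨ p2) — p8 is true.
  5. (¬p6 ∨ ¬p2 ∨ ¬p5) — ¬p6 is true.
  6. (¬p4 ∨ p5 ∨ p9) — p9 is true.
  7. (p4 ∨ ¬p5 ∨ ¬p6) — ¬p6 is true.
  8. (p8 ∨ p1 ∨ ¬p5) — p8 is true.
  9. (¬p7 ∨ ¬p8) — ¬p7 is true.
  10. (p2 ∨ ¬p3) — p2 is true.
  11. (¬p1 ∨ p8 ∨ ¬p5) — p8 is true.
  12. (p7 ∨ p9 ∨ p1) — p9 is true.
  13. (¬p7 ∨ ¬p4 ∨ p8) — p8 is true.
  14. (¬p9 ∨ p1 ∨ p4) — p4 is true.
  15. (p2 ∨ p7 ∨ ¬p9) — p2 is true.
  16. (¬p1 ∨ ¬p9 ∨ p2) — p2 is true.
  17. (¬p7 ∨ ¬p1 ∨ ¬p9) — ¬p7 is true.
  18. (p5 ∨ ¬p8 ∨ ¬p4) — p5 is true.
  19. (¬p9 ∨ p8) — p8 is true.
  20. (p9 ∨ p2 ∨ ¬p1) — p9 is true.
  21. (¬p6 ∨ ¬p4 ∨ p5) — ¬p6 is true.
  22. (p1 ∨ ¬p2 ∨ p8) — p8 is true.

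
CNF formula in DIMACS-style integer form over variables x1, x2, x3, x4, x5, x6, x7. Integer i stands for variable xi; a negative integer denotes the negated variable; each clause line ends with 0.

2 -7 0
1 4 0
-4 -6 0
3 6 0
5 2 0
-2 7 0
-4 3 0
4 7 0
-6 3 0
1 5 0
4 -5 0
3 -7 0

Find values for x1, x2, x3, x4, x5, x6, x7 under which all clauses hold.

x1 = True, x2 = True, x3 = True, x4 = False, x5 = False, x6 = True, x7 = True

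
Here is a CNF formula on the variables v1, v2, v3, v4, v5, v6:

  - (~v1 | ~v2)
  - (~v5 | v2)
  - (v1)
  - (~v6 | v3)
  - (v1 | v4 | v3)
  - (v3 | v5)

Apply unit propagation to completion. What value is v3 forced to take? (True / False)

True

(v1) is a unit clause: v1 = True.
In (~v1 | ~v2), ~v1 is now false; ~v2 must hold, so v2 = False.
In (~v5 | v2), v2 is now false; ~v5 must hold, so v5 = False.
(v5 | v3) with v5 = False leaves only v3, so v3 = True.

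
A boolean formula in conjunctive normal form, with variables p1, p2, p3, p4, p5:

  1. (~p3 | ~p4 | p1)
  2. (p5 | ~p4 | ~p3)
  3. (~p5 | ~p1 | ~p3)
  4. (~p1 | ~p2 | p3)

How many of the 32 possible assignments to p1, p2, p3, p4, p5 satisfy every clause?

18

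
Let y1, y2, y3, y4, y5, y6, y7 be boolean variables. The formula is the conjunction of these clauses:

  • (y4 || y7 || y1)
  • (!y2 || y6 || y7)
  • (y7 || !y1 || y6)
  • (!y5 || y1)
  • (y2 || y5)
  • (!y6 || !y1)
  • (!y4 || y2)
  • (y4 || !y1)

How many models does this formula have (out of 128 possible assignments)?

14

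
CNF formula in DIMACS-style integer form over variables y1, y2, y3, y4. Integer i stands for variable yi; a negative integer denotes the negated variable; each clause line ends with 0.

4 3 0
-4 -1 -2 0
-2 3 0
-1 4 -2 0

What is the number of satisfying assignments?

Split on y2, then y4.
  y2=T, y4=T: remaining (y1,y3) ∈ {(F,T)} — 1.
  y2=T, y4=F: remaining (y1,y3) ∈ {(F,T)} — 1.
  y2=F, y4=T: remaining (y1,y3) ∈ {(F,F); (F,T); (T,F); (T,T)} — 4.
  y2=F, y4=F: remaining (y1,y3) ∈ {(F,T); (T,T)} — 2.
Total: 1 + 1 + 4 + 2 = 8.

8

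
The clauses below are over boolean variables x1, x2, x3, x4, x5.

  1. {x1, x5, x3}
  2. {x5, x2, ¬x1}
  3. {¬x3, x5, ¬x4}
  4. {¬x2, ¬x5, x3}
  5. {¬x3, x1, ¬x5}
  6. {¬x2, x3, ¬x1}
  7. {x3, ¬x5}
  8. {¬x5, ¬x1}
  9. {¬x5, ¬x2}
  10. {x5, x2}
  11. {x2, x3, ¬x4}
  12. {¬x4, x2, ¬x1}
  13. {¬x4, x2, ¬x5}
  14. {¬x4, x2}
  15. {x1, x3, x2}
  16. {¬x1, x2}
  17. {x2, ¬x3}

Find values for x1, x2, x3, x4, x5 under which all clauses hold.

Pure literal: x4 appears only negated; assign x4 = False.
Branch on x1: take x1 = True.
  then x5 is forced to False.
  then x2 is forced to True.
  then x3 is forced to True.

x1 = True, x2 = True, x3 = True, x4 = False, x5 = False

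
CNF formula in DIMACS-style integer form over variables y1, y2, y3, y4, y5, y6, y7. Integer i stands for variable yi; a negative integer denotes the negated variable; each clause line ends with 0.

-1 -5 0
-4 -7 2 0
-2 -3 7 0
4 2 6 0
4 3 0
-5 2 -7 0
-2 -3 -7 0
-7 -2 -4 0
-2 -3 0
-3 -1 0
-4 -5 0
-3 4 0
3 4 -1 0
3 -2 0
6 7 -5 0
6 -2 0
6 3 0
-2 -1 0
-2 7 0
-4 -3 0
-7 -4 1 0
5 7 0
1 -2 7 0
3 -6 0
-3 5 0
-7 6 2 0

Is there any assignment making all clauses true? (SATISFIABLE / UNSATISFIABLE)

y2 = True:
  propagation gives y3=False; an empty clause results — contradiction.
y2 = False:
  y3 = True:
    propagation gives y1=False, y4=True; an empty clause results — contradiction.
  y3 = False:
    propagation gives y4=True, y7=False, y5=False; an empty clause results — contradiction.
Every branch closes, so no satisfying assignment exists.

UNSATISFIABLE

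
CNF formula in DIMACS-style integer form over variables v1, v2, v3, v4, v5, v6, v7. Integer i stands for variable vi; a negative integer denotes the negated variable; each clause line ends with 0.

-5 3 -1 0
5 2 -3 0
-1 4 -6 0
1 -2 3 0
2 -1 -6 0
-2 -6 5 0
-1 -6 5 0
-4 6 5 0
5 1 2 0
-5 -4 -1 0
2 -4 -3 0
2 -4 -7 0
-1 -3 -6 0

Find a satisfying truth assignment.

v1=F, v2=T, v3=T, v4=T, v5=T, v6=F, v7=F

v7 occurs only negated in the remaining clauses — set v7 = False.
Set v1 = False and propagate.
For the remaining variables, v2 = True, v3 = True, v4 = True, v5 = True, v6 = False works.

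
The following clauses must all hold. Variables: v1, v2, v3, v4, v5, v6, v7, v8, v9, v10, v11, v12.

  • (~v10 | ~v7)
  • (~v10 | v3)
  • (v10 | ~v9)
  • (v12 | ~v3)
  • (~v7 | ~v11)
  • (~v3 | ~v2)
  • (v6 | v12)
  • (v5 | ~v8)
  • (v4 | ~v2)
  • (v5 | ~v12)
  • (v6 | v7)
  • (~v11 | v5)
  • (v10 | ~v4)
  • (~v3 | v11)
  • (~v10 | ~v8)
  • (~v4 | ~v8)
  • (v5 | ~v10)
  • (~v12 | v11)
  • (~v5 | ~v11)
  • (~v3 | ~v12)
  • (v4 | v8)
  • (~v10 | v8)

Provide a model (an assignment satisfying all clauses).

v1=True  v2=False  v3=False  v4=False  v5=True  v6=True  v7=False  v8=True  v9=False  v10=False  v11=False  v12=False

Check each clause:
  1. (~v10 | ~v7) — ~v7 is true.
  2. (v3 | ~v10) — ~v10 is true.
  3. (v10 | ~v9) — ~v9 is true.
  4. (v12 | ~v3) — ~v3 is true.
  5. (~v7 | ~v11) — ~v7 is true.
  6. (~v3 | ~v2) — ~v3 is true.
  7. (v12 | v6) — v6 is true.
  8. (~v8 | v5) — v5 is true.
  9. (~v2 | v4) — ~v2 is true.
  10. (~v12 | v5) — ~v12 is true.
  11. (v7 | v6) — v6 is true.
  12. (v5 | ~v11) — ~v11 is true.
  13. (~v4 | v10) — ~v4 is true.
  14. (~v3 | v11) — ~v3 is true.
  15. (~v8 | ~v10) — ~v10 is true.
  16. (~v8 | ~v4) — ~v4 is true.
  17. (~v10 | v5) — v5 is true.
  18. (~v12 | v11) — ~v12 is true.
  19. (~v5 | ~v11) — ~v11 is true.
  20. (~v3 | ~v12) — ~v12 is true.
  21. (v4 | v8) — v8 is true.
  22. (~v10 | v8) — v8 is true.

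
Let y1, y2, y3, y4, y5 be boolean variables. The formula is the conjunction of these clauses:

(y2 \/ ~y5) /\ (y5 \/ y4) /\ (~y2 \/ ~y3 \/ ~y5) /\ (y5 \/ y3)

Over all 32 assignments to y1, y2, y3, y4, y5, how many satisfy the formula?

8

Case analysis on y5 and y2:
  y5=1, y2=1: remaining (y1,y3,y4) ∈ {(0,0,0); (0,0,1); (1,0,0); (1,0,1)} — 4.
  y5=1, y2=0: a clause becomes empty — 0.
  y5=0, y2=1: remaining (y1,y3,y4) ∈ {(0,1,1); (1,1,1)} — 2.
  y5=0, y2=0: remaining (y1,y3,y4) ∈ {(0,1,1); (1,1,1)} — 2.
Total: 4 + 0 + 2 + 2 = 8.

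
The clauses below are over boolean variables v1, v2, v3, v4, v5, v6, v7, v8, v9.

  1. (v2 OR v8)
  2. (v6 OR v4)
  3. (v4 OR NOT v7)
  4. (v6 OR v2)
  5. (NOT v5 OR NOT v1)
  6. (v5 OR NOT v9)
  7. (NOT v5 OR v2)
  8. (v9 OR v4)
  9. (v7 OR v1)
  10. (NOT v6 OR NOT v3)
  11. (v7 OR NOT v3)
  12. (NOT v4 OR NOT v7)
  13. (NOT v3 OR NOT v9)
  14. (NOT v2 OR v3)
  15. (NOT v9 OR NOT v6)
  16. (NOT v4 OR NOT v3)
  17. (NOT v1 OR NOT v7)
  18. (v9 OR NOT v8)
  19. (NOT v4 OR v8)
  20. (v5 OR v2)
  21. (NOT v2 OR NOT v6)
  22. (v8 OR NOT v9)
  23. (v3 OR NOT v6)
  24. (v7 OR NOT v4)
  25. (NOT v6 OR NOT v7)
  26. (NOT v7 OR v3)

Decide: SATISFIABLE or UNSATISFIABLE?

UNSATISFIABLE

v7 = True:
  propagation gives v4=True; an empty clause results — contradiction.
v7 = False:
  propagation gives v1=True, v5=False, v9=False, v4=True; an empty clause results — contradiction.
Every branch closes, so no satisfying assignment exists.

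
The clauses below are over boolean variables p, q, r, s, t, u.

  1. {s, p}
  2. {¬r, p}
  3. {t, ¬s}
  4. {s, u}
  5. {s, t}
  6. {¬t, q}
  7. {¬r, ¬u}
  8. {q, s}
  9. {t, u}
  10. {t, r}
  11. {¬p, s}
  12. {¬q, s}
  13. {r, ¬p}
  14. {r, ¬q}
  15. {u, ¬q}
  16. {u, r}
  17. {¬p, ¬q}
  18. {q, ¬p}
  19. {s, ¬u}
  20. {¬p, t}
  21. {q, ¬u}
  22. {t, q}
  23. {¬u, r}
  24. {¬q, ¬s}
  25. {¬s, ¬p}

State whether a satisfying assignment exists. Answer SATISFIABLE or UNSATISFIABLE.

q = True:
  propagation gives s=True; an empty clause results — contradiction.
q = False:
  propagation gives t=False; an empty clause results — contradiction.
Every branch closes, so no satisfying assignment exists.

UNSATISFIABLE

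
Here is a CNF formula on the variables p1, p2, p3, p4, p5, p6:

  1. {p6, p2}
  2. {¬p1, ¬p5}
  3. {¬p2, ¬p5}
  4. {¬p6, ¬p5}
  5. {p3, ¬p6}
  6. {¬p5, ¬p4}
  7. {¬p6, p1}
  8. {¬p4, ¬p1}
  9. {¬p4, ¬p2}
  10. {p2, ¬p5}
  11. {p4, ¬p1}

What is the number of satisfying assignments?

2

The models are:
  p1=0 p2=1 p3=0 p4=0 p5=0 p6=0
  p1=0 p2=1 p3=1 p4=0 p5=0 p6=0
That's 2 in total.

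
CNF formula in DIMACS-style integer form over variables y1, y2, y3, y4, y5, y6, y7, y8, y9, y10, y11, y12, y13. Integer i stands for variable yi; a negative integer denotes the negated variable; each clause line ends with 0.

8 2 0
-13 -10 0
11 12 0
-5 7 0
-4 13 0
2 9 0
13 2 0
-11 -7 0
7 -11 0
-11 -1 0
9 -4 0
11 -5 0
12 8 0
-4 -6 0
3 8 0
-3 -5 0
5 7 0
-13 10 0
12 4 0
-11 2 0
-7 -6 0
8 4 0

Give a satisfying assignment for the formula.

y1=T, y2=T, y3=T, y4=F, y5=F, y6=F, y7=T, y8=T, y9=F, y10=T, y11=F, y12=T, y13=F

Pure literal: y2 appears only positively; assign y2 = True.
y6 occurs only negated in the remaining clauses — set y6 = False.
Try y1 = True.
  then y11 is forced to False.
  then y12 is forced to True.
  then y5 is forced to False.
  then y7 is forced to True.
Set y3 = True and propagate.
Set y4 = False and propagate.
  then y8 is forced to True.
The remaining clauses are satisfied by y9 = False, y10 = True, y13 = False.
Every clause has at least one true literal under this assignment.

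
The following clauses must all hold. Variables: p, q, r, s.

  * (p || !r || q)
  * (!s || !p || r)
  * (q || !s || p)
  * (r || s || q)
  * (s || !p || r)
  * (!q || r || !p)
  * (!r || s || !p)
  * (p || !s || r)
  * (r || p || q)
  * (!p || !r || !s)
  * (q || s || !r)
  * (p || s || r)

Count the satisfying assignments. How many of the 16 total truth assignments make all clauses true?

2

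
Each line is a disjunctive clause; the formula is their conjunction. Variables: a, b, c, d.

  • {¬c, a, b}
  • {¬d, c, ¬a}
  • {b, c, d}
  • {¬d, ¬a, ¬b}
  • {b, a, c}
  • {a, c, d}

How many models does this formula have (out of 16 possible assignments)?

Satisfying assignments:
  a=F b=T c=F d=T
  a=F b=T c=T d=F
  a=F b=T c=T d=T
  a=T b=F c=T d=F
  a=T b=F c=T d=T
  a=T b=T c=F d=F
  a=T b=T c=T d=F
That's 7 in total.

7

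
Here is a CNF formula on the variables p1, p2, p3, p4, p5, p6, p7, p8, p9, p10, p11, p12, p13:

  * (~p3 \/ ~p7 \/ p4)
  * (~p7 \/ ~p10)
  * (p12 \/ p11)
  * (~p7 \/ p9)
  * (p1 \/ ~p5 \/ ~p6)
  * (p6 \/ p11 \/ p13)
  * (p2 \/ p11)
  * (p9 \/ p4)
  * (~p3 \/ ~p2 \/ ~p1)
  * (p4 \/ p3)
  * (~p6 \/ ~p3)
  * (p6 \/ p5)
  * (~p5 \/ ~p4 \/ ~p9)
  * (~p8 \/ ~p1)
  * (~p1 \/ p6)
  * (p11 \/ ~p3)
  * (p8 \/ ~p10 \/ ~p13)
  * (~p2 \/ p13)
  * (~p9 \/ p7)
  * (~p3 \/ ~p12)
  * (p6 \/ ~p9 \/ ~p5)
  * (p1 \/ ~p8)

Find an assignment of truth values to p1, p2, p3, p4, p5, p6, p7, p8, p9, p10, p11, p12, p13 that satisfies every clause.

p1=1  p2=0  p3=0  p4=1  p5=0  p6=1  p7=0  p8=0  p9=0  p10=0  p11=1  p12=1  p13=0

Pure literal: p10 appears only negated; assign p10 = False.
Pure literal: p11 appears only positively; assign p11 = True.
Try p1 = True.
  then p8 is forced to False.
  then p6 is forced to True.
  then p3 is forced to False.
  then p4 is forced to True.
Set p2 = False and propagate.
Branch on p5: take p5 = False.
The remaining clauses are satisfied by p7 = False, p9 = False, p12 = True, p13 = False.
Every clause has at least one true literal under this assignment.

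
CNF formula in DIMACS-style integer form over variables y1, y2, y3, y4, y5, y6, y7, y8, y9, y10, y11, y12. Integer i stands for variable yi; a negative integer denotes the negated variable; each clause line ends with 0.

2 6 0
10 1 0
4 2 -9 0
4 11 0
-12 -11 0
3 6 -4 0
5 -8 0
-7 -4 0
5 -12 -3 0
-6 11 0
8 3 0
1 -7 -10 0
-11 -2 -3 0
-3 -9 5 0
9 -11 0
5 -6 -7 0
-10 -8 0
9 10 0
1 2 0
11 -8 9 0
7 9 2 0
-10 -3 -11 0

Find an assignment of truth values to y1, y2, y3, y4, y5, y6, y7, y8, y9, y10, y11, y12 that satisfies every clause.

Pure literal: y1 appears only positively; assign y1 = True.
y5 occurs only positively in the remaining clauses — set y5 = True.
Try y2 = True.
For the remaining variables, y3 = True, y4 = True, y6 = False, y7 = False, y8 = False, y9 = False, y10 = True, y11 = False, y12 = False works.
Check each clause:
  1. (y6 \/ y2) — y2 is true.
  2. (y10 \/ y1) — y1 is true.
  3. (y2 \/ y4 \/ ~y9) — y2 is true.
  4. (y11 \/ y4) — y4 is true.
  5. (~y11 \/ ~y12) — ~y12 is true.
  6. (~y4 \/ y3 \/ y6) — y3 is true.
  7. (y5 \/ ~y8) — ~y8 is true.
  8. (~y7 \/ ~y4) — ~y7 is true.
  9. (~y3 \/ y5 \/ ~y12) — y5 is true.
  10. (y11 \/ ~y6) — ~y6 is true.
  11. (y8 \/ y3) — y3 is true.
  12. (~y10 \/ ~y7 \/ y1) — y1 is true.
  13. (~y2 \/ ~y11 \/ ~y3) — ~y11 is true.
  14. (y5 \/ ~y3 \/ ~y9) — y5 is true.
  15. (~y11 \/ y9) — ~y11 is true.
  16. (~y7 \/ y5 \/ ~y6) — ~y7 is true.
  17. (~y10 \/ ~y8) — ~y8 is true.
  18. (y9 \/ y10) — y10 is true.
  19. (y1 \/ y2) — y1 is true.
  20. (y11 \/ y9 \/ ~y8) — ~y8 is true.
  21. (y7 \/ y9 \/ y2) — y2 is true.
  22. (~y10 \/ ~y11 \/ ~y3) — ~y11 is true.

y1=True, y2=True, y3=True, y4=True, y5=True, y6=False, y7=False, y8=False, y9=False, y10=True, y11=False, y12=False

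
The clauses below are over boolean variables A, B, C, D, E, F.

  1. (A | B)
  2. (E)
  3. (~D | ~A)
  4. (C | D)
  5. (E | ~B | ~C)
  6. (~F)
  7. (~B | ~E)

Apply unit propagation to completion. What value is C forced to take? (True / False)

Unit clause (E) sets E = True.
Unit clause (~F) sets F = False.
In (~B | ~E), ~E is now false; ~B must hold, so B = False.
(B | A) with B = False leaves only A, so A = True.
(~D | ~A) with A = True leaves only ~D, so D = False.
In (D | C), D is now false; C must hold, so C = True.

True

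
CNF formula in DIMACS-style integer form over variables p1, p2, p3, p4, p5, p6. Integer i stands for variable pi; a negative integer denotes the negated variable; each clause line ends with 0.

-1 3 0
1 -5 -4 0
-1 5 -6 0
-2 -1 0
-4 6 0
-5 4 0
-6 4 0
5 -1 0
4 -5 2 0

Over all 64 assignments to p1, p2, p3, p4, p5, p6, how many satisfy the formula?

9

Case analysis on p1 and p4:
  p1=T, p4=T: remaining (p2,p3,p5,p6) ∈ {(F,T,T,T)} — 1.
  p1=T, p4=F: a clause becomes empty — 0.
  p1=F, p4=T: remaining (p2,p3,p5,p6) ∈ {(F,F,F,T); (F,T,F,T); (T,F,F,T); (T,T,F,T)} — 4.
  p1=F, p4=F: remaining (p2,p3,p5,p6) ∈ {(F,F,F,F); (F,T,F,F); (T,F,F,F); (T,T,F,F)} — 4.
Total: 1 + 0 + 4 + 4 = 9.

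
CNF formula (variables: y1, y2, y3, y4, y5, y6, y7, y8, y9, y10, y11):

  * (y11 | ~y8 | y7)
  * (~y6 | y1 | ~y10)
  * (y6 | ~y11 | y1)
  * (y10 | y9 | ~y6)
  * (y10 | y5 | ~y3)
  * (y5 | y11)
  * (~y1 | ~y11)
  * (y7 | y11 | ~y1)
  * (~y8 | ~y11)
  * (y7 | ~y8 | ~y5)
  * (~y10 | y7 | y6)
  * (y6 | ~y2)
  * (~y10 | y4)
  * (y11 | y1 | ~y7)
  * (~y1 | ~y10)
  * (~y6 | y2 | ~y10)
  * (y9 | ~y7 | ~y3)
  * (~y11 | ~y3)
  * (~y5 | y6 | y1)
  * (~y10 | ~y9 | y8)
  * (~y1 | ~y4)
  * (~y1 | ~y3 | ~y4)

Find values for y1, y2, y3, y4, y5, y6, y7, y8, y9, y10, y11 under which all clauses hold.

y1 = False  y2 = True  y3 = True  y4 = True  y5 = True  y6 = True  y7 = False  y8 = False  y9 = True  y10 = False  y11 = False

Check each clause:
  1. (y7 | ~y8 | y11) — ~y8 is true.
  2. (y1 | ~y6 | ~y10) — ~y10 is true.
  3. (y1 | y6 | ~y11) — ~y11 is true.
  4. (~y6 | y10 | y9) — y9 is true.
  5. (~y3 | y10 | y5) — y5 is true.
  6. (y5 | y11) — y5 is true.
  7. (~y11 | ~y1) — ~y11 is true.
  8. (y11 | ~y1 | y7) — ~y1 is true.
  9. (~y11 | ~y8) — ~y8 is true.
  10. (~y8 | ~y5 | y7) — ~y8 is true.
  11. (y7 | ~y10 | y6) — y6 is true.
  12. (~y2 | y6) — y6 is true.
  13. (~y10 | y4) — y4 is true.
  14. (y1 | ~y7 | y11) — ~y7 is true.
  15. (~y1 | ~y10) — ~y1 is true.
  16. (~y10 | ~y6 | y2) — y2 is true.
  17. (y9 | ~y7 | ~y3) — ~y7 is true.
  18. (~y11 | ~y3) — ~y11 is true.
  19. (y1 | y6 | ~y5) — y6 is true.
  20. (y8 | ~y9 | ~y10) — ~y10 is true.
  21. (~y1 | ~y4) — ~y1 is true.
  22. (~y3 | ~y4 | ~y1) — ~y1 is true.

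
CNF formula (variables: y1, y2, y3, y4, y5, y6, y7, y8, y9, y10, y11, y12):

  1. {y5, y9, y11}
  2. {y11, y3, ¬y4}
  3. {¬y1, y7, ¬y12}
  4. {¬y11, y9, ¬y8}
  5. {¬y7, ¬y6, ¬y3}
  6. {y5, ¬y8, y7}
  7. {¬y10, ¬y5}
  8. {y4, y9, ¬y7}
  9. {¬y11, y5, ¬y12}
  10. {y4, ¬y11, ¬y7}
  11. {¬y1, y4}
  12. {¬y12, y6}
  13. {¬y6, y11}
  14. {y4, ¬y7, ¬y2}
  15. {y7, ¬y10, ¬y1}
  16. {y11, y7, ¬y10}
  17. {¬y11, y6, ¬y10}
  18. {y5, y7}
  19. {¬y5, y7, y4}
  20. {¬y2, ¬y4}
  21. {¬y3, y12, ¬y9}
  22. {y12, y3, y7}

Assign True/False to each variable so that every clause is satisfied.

y1=False, y2=False, y3=False, y4=True, y5=False, y6=False, y7=True, y8=True, y9=True, y10=False, y11=True, y12=False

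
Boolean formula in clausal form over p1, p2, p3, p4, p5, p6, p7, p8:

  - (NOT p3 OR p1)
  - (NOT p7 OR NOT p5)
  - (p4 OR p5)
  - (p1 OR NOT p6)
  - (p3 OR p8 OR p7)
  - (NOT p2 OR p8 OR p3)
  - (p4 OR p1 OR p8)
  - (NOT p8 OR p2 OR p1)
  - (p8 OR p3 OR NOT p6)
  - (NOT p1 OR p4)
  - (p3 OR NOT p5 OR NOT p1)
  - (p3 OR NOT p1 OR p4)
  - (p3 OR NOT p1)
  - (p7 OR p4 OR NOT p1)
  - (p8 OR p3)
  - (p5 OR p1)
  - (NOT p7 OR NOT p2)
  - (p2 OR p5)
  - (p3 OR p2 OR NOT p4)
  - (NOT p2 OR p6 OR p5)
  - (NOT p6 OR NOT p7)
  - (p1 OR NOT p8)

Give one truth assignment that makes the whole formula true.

Branch on p1: take p1 = True.
  then p4 is forced to True.
  then p3 is forced to True.
Branch on p2: take p2 = True.
  then p7 is forced to False.
The remaining clauses are satisfied by p5 = True, p6 = True, p8 = False.

p1 = 1  p2 = 1  p3 = 1  p4 = 1  p5 = 1  p6 = 1  p7 = 0  p8 = 0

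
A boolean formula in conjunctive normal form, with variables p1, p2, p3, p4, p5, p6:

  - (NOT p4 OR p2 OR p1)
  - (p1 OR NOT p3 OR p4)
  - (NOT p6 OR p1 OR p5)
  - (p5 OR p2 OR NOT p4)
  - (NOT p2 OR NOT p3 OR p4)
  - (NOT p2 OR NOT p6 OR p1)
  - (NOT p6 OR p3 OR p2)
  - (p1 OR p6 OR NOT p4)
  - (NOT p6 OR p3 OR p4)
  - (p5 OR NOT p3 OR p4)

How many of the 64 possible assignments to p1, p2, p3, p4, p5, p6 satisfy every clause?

21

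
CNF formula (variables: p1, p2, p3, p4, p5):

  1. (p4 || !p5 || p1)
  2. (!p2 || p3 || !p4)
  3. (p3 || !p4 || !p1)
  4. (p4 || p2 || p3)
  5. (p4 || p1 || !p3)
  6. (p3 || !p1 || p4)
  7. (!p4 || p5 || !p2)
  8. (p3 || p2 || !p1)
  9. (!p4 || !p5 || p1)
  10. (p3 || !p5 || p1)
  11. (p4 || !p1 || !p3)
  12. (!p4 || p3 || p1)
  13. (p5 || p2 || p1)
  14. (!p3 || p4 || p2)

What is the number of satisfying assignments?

Satisfying assignments:
  p1=F p2=T p3=F p4=F p5=F
  p1=T p2=F p3=T p4=T p5=F
  p1=T p2=F p3=T p4=T p5=T
  p1=T p2=T p3=T p4=T p5=T
That's 4 in total.

4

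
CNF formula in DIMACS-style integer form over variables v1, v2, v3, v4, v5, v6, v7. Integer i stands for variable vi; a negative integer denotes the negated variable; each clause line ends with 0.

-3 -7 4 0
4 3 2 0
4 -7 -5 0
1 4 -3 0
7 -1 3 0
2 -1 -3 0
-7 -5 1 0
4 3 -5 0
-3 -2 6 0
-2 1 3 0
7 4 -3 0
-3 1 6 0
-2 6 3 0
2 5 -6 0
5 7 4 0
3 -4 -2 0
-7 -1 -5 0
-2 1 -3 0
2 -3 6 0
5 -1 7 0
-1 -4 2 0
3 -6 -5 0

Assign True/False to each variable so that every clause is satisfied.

v1=T, v2=T, v3=T, v4=T, v5=F, v6=T, v7=T

Check each clause:
  1. (¬v7 ∨ ¬v3 ∨ v4) — v4 is true.
  2. (v4 ∨ v3 ∨ v2) — v2 is true.
  3. (v4 ∨ ¬v5 ∨ ¬v7) — ¬v5 is true.
  4. (v1 ∨ ¬v3 ∨ v4) — v1 is true.
  5. (v3 ∨ ¬v1 ∨ v7) — v3 is true.
  6. (¬v1 ∨ v2 ∨ ¬v3) — v2 is true.
  7. (¬v5 ∨ v1 ∨ ¬v7) — v1 is true.
  8. (v4 ∨ ¬v5 ∨ v3) — v3 is true.
  9. (¬v2 ∨ ¬v3 ∨ v6) — v6 is true.
  10. (¬v2 ∨ v1 ∨ v3) — v1 is true.
  11. (v7 ∨ v4 ∨ ¬v3) — v4 is true.
  12. (v1 ∨ ¬v3 ∨ v6) — v1 is true.
  13. (v6 ∨ v3 ∨ ¬v2) — v3 is true.
  14. (v5 ∨ ¬v6 ∨ v2) — v2 is true.
  15. (v4 ∨ v5 ∨ v7) — v4 is true.
  16. (¬v4 ∨ ¬v2 ∨ v3) — v3 is true.
  17. (¬v7 ∨ ¬v1 ∨ ¬v5) — ¬v5 is true.
  18. (v1 ∨ ¬v2 ∨ ¬v3) — v1 is true.
  19. (v2 ∨ ¬v3 ∨ v6) — v2 is true.
  20. (v7 ∨ ¬v1 ∨ v5) — v7 is true.
  21. (¬v4 ∨ ¬v1 ∨ v2) — v2 is true.
  22. (¬v5 ∨ v3 ∨ ¬v6) — v3 is true.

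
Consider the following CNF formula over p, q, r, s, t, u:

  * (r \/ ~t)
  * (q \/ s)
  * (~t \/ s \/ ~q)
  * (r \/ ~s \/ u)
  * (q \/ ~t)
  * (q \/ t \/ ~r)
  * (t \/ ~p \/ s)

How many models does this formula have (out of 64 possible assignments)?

16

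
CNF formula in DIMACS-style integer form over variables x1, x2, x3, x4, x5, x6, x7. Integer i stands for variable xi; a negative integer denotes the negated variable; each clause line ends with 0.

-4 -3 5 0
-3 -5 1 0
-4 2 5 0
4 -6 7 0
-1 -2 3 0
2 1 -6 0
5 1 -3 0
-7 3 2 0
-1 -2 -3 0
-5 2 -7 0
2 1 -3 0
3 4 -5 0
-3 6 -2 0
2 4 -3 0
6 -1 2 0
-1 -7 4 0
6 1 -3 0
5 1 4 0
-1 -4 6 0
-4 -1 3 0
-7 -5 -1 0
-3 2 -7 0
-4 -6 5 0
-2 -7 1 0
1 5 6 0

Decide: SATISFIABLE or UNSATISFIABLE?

SATISFIABLE

Try x1 = False.
The remaining clauses are satisfied by x2 = True, x3 = False, x4 = True, x5 = True, x6 = False, x7 = False.
Every clause has at least one true literal under this assignment.
So x1=False  x2=True  x3=False  x4=True  x5=True  x6=False  x7=False is a satisfying assignment.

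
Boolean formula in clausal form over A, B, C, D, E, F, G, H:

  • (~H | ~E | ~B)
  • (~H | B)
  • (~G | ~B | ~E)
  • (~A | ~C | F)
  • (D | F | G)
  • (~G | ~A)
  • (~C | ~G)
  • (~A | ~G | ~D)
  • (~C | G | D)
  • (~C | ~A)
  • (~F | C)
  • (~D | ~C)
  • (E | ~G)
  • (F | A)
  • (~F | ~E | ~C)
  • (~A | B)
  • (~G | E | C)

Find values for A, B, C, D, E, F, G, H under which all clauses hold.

A = T, B = T, C = F, D = T, E = F, F = F, G = F, H = F

H occurs only negated in the remaining clauses — set H = False.
Try A = True.
  then G is forced to False.
  then C is forced to False.
  then F is forced to False.
  then D is forced to True.
  then B is forced to True.
E is now unconstrained; take E = False.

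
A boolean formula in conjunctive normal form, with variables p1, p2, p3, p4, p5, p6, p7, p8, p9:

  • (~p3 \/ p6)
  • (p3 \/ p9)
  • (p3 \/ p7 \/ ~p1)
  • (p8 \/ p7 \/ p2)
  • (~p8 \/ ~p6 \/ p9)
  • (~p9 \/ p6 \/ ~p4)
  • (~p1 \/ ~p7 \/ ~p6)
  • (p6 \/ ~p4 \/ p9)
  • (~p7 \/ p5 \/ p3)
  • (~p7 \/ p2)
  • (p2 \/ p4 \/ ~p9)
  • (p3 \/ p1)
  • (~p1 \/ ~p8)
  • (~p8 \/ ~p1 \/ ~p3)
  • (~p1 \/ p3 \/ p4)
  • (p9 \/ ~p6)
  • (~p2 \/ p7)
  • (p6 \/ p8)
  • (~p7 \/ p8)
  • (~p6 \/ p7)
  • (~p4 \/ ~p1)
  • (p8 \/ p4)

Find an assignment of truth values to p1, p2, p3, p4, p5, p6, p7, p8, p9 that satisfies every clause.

p1=False  p2=True  p3=True  p4=False  p5=True  p6=True  p7=True  p8=True  p9=True

p5 occurs only positively in the remaining clauses — set p5 = True.
Set p1 = False and propagate.
  then p3 is forced to True.
  then p6 is forced to True.
  then p9 is forced to True.
  then p7 is forced to True.
  then p2 is forced to True.
  then p8 is forced to True.
p4 is now unconstrained; take p4 = False.
Every clause has at least one true literal under this assignment.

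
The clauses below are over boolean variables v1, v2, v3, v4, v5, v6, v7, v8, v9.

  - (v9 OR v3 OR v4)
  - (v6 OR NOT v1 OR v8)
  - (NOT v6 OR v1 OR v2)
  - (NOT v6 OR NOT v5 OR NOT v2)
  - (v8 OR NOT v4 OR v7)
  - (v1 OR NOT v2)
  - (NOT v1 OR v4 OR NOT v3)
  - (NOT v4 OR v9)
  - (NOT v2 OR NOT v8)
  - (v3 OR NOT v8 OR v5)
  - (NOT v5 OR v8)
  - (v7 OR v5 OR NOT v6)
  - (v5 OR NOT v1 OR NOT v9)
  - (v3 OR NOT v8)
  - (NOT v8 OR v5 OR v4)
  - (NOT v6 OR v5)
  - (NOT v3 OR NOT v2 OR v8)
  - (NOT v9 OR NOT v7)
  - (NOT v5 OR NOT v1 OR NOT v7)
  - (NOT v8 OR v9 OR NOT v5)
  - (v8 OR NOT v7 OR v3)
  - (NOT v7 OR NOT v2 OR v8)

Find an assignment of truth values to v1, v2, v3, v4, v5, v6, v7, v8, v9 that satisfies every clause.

Branch on v1: take v1 = False.
  then v2 is forced to False.
  then v6 is forced to False.
Try v3 = True.
The remaining clauses are satisfied by v4 = False, v5 = False, v7 = False, v8 = False, v9 = False.
Check each clause:
  1. (v4 OR v3 OR v9) — v3 is true.
  2. (NOT v1 OR v8 OR v6) — NOT v1 is true.
  3. (NOT v6 OR v2 OR v1) — NOT v6 is true.
  4. (NOT v2 OR NOT v6 OR NOT v5) — NOT v6 is true.
  5. (v8 OR v7 OR NOT v4) — NOT v4 is true.
  6. (v1 OR NOT v2) — NOT v2 is true.
  7. (NOT v1 OR v4 OR NOT v3) — NOT v1 is true.
  8. (NOT v4 OR v9) — NOT v4 is true.
  9. (NOT v2 OR NOT v8) — NOT v8 is true.
  10. (v3 OR NOT v8 OR v5) — NOT v8 is true.
  11. (NOT v5 OR v8) — NOT v5 is true.
  12. (v5 OR v7 OR NOT v6) — NOT v6 is true.
  13. (NOT v9 OR NOT v1 OR v5) — NOT v1 is true.
  14. (v3 OR NOT v8) — NOT v8 is true.
  15. (NOT v8 OR v5 OR v4) — NOT v8 is true.
  16. (NOT v6 OR v5) — NOT v6 is true.
  17. (NOT v3 OR NOT v2 OR v8) — NOT v2 is true.
  18. (NOT v7 OR NOT v9) — NOT v7 is true.
  19. (NOT v7 OR NOT v1 OR NOT v5) — NOT v7 is true.
  20. (NOT v5 OR NOT v8 OR v9) — NOT v8 is true.
  21. (v8 OR v3 OR NOT v7) — NOT v7 is true.
  22. (NOT v2 OR v8 OR NOT v7) — NOT v7 is true.

v1=F, v2=F, v3=T, v4=F, v5=F, v6=F, v7=F, v8=F, v9=F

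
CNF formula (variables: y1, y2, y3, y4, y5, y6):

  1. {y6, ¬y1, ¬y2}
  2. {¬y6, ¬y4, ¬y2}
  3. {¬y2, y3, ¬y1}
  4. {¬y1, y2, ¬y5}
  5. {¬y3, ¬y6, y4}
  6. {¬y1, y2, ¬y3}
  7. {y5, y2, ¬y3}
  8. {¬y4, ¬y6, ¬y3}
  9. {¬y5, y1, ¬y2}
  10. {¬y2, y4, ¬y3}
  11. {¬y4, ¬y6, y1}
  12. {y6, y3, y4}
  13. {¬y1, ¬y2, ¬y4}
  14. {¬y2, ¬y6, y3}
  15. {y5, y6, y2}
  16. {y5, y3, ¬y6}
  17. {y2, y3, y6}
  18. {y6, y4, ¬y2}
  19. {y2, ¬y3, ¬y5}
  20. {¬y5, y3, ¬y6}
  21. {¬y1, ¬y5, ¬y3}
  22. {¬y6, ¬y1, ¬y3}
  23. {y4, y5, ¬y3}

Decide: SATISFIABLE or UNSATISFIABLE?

SATISFIABLE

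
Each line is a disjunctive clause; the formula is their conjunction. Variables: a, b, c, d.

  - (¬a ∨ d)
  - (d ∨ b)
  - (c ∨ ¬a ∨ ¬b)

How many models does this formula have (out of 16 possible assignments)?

Case analysis on a and b:
  a=1, b=1: remaining (c,d) ∈ {(1,1)} — 1.
  a=1, b=0: remaining (c,d) ∈ {(0,1); (1,1)} — 2.
  a=0, b=1: remaining (c,d) ∈ {(0,0); (0,1); (1,0); (1,1)} — 4.
  a=0, b=0: remaining (c,d) ∈ {(0,1); (1,1)} — 2.
Total: 1 + 2 + 4 + 2 = 9.

9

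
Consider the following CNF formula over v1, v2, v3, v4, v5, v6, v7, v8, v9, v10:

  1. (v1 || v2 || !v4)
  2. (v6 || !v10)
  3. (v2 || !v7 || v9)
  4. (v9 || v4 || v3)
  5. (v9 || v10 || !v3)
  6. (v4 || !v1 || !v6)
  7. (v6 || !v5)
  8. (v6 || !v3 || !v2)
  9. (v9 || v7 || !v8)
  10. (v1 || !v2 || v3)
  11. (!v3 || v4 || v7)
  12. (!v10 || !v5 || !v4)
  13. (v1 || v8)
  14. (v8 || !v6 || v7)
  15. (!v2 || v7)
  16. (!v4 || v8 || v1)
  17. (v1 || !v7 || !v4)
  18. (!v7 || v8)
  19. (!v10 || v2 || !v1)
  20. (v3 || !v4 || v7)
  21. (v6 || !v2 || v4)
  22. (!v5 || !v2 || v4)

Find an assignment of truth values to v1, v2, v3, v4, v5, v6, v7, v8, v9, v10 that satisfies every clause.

Pure literal: v5 appears only negated; assign v5 = False.
v9 occurs only positively in the remaining clauses — set v9 = True.
Set v1 = False and propagate.
  then v8 is forced to True.
Branch on v2: take v2 = False.
  then v4 is forced to False.
For the remaining variables, v3 = False, v6 = True, v7 = True, v10 = False works.
Check each clause:
  1. (v1 || v2 || !v4) — !v4 is true.
  2. (v6 || !v10) — v6 is true.
  3. (v2 || v9 || !v7) — v9 is true.
  4. (v4 || v3 || v9) — v9 is true.
  5. (v9 || v10 || !v3) — v9 is true.
  6. (!v6 || !v1 || v4) — !v1 is true.
  7. (v6 || !v5) — !v5 is true.
  8. (v6 || !v2 || !v3) — !v3 is true.
  9. (!v8 || v9 || v7) — v9 is true.
  10. (!v2 || v3 || v1) — !v2 is true.
  11. (v4 || !v3 || v7) — !v3 is true.
  12. (!v10 || !v4 || !v5) — !v5 is true.
  13. (v1 || v8) — v8 is true.
  14. (!v6 || v7 || v8) — v8 is true.
  15. (v7 || !v2) — !v2 is true.
  16. (v1 || v8 || !v4) — v8 is true.
  17. (!v7 || v1 || !v4) — !v4 is true.
  18. (v8 || !v7) — v8 is true.
  19. (!v1 || !v10 || v2) — !v1 is true.
  20. (v3 || !v4 || v7) — !v4 is true.
  21. (v6 || !v2 || v4) — v6 is true.
  22. (!v5 || v4 || !v2) — !v5 is true.

v1=0  v2=0  v3=0  v4=0  v5=0  v6=1  v7=1  v8=1  v9=1  v10=0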